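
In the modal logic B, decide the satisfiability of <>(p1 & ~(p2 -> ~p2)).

Satisfiable (open branch found)

1. <>(p1 & ~(p2 -> ~p2)), 0
2. p1 & ~(p2 -> ~p2), 1
3. p1, 1
4. ~(p2 -> ~p2), 1
5. p2, 1
Accessibility: 0R0, 0R1, 1R0, 1R1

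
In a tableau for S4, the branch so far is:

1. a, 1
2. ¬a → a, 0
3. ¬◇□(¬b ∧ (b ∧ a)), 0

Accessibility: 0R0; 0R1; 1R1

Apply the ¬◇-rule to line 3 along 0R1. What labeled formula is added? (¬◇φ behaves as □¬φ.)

¬□(¬b ∧ (b ∧ a)), 1

¬◇φ behaves as □¬φ: propagate the negated body to each accessible world.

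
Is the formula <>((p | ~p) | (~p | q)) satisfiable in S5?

Yes, satisfiable

1. <>((p | ~p) | (~p | q)), u
2. (p | ~p) | (~p | q), v   [<>-rule on 1: fresh world v, uRv]
3. ~p | q, v   [|-rule on 2 (branches; this branch)]
4. q, v   [|-rule on 3 (branches; this branch)]
Accessibility: uRu, uRv, vRu, vRv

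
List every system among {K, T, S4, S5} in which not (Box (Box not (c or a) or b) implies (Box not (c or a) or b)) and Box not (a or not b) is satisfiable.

K

T-tableau for the formula:
1. not (Box (Box not (c or a) or b) implies (Box not (c or a) or b)) and Box not (a or not b), u
2. not (Box (Box not (c or a) or b) implies (Box not (c or a) or b)), u
3. Box not (a or not b), u
4. Box (Box not (c or a) or b), u
5. not (Box not (c or a) or b), u
6. not Box not (c or a), u
7. not b, u
8. not (a or not b), u
9. not a, u
10. b, u
Accessibility: uRu
Branch closes: b and not b both at u.
Every branch closes (one shown): unsatisfiable in T, hence also in S4, S5 (every S4/S5-frame is a T-frame).
K-tableau for the formula:
1. not (Box (Box not (c or a) or b) implies (Box not (c or a) or b)) and Box not (a or not b), u
2. not (Box (Box not (c or a) or b) implies (Box not (c or a) or b)), u
3. Box not (a or not b), u
4. Box (Box not (c or a) or b), u
5. not (Box not (c or a) or b), u
6. not Box not (c or a), u
7. not b, u
8. c or a, v
9. not (a or not b), v
10. not a, v
11. b, v
12. Box not (c or a) or b, v
13. c, v
Accessibility: uRv
Complete open branch: satisfiable in K.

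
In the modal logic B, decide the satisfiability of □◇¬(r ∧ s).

1. □◇¬(r ∧ s), u
2. ◇¬(r ∧ s), u
3. ¬(r ∧ s), v
4. ◇¬(r ∧ s), v
5. ¬s, v
6. ¬(r ∧ s), w
7. ¬s, w
Accessibility: uRu, uRv, vRu, vRv, vRw, wRv, wRw

Satisfiable (open branch found)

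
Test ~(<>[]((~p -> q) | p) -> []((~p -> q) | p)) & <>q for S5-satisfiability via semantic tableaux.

1. ~(<>[]((~p -> q) | p) -> []((~p -> q) | p)) & <>q, 0
2. ~(<>[]((~p -> q) | p) -> []((~p -> q) | p)), 0
3. <>q, 0
4. <>[]((~p -> q) | p), 0
5. ~[]((~p -> q) | p), 0
6. q, 1
7. []((~p -> q) | p), 2
8. (~p -> q) | p, 0
9. (~p -> q) | p, 1
10. (~p -> q) | p, 2
11. ~p -> q, 0
12. ~p -> q, 1
13. ~p -> q, 2
14. q, 0
15. q, 2
16. ~((~p -> q) | p), 3
17. ~(~p -> q), 3
18. ~p, 3
19. ~q, 3
20. (~p -> q) | p, 3
21. ~p -> q, 3
22. q, 3
Accessibility: 0R0, 0R1, 0R2, 0R3, 1R0, 1R1, 1R2, 1R3, 2R0, 2R1, 2R2, 2R3, 3R0, 3R1, 3R2, 3R3
Branch closes: q and ~q both at 3.
All branches of the tableau close; one closing branch shown above.

Unsatisfiable (every branch closes)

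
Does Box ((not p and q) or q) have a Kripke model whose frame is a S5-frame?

1. Box ((not p and q) or q), w0
2. (not p and q) or q, w0
3. q, w0
Accessibility: w0Rw0

Yes, satisfiable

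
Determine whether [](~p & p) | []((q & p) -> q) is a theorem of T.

Yes, valid

Tableau for the negation ~([](~p & p) | []((q & p) -> q)):
1. ~([](~p & p) | []((q & p) -> q)), u
2. ~[](~p & p), u
3. ~[]((q & p) -> q), u
4. ~(~p & p), v
5. ~p, v
6. ~((q & p) -> q), w
7. q & p, w
8. ~q, w
9. q, w
10. p, w
Accessibility: uRu, uRv, uRw, vRv, wRw
Branch closes: q and ~q both at w.
All branches of the negation close; one closing branch shown above.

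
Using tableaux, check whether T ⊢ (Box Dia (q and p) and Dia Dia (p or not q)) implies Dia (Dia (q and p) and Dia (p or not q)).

Yes, valid

Tableau for the negation not ((Box Dia (q and p) and Dia Dia (p or not q)) implies Dia (Dia (q and p) and Dia (p or not q))):
1. not ((Box Dia (q and p) and Dia Dia (p or not q)) implies Dia (Dia (q and p) and Dia (p or not q))), 0
2. Box Dia (q and p) and Dia Dia (p or not q), 0
3. not Dia (Dia (q and p) and Dia (p or not q)), 0
4. Box Dia (q and p), 0
5. Dia Dia (p or not q), 0
6. not (Dia (q and p) and Dia (p or not q)), 0
7. Dia (q and p), 0
8. not Dia (q and p), 0
9. not (q and p), 0
10. not p, 0
11. Dia (p or not q), 1
12. not (Dia (q and p) and Dia (p or not q)), 1
13. Dia (q and p), 1
14. not (q and p), 1
15. not Dia (p or not q), 1
16. not (p or not q), 1
17. not p, 1
18. q, 1
19. q and p, 2
20. q, 2
21. p, 2
22. not (Dia (q and p) and Dia (p or not q)), 2
23. Dia (q and p), 2
24. not (q and p), 2
25. not Dia (p or not q), 2
26. not (p or not q), 2
27. not p, 2
Accessibility: 0R0, 0R1, 0R2, 1R1, 2R2
Branch closes: p and not p both at 2.
All branches of the negation close; one closing branch shown above.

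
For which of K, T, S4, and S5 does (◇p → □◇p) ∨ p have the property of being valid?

S4-tableau for the negation ¬((◇p → □◇p) ∨ p):
1. ¬((◇p → □◇p) ∨ p), w0
2. ¬(◇p → □◇p), w0
3. ¬p, w0
4. ◇p, w0
5. ¬□◇p, w0
6. p, w1
7. ¬◇p, w2
8. ¬p, w2
Accessibility: w0Rw0, w0Rw1, w0Rw2, w1Rw1, w2Rw2
Complete open branch: countermodel on an S4-frame, so not valid in S4, nor in K, T (the same frame is also a K-frame and a T-frame).
S5-tableau for the negation ¬((◇p → □◇p) ∨ p):
1. ¬((◇p → □◇p) ∨ p), w0
2. ¬(◇p → □◇p), w0
3. ¬p, w0
4. ◇p, w0
5. ¬□◇p, w0
6. p, w1
7. ¬◇p, w2
8. ¬p, w1
Accessibility: w0Rw0, w0Rw1, w0Rw2, w1Rw0, w1Rw1, w1Rw2, w2Rw0, w2Rw1, w2Rw2
Branch closes: p and ¬p both at w1.
Every branch closes (one shown): valid in S5.

S5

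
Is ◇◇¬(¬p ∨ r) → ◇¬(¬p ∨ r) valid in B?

Invalid (countermodel exists)

Tableau for the negation ¬(◇◇¬(¬p ∨ r) → ◇¬(¬p ∨ r)):
1. ¬(◇◇¬(¬p ∨ r) → ◇¬(¬p ∨ r)), u
2. ◇◇¬(¬p ∨ r), u
3. ¬◇¬(¬p ∨ r), u
4. ¬p ∨ r, u
5. r, u
6. ◇¬(¬p ∨ r), v
7. ¬p ∨ r, v
8. r, v
9. ¬(¬p ∨ r), w
10. p, w
11. ¬r, w
Accessibility: uRu, uRv, vRu, vRv, vRw, wRv, wRw
The negation has an open branch (countermodel exists).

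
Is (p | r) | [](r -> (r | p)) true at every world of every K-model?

Valid in K

Tableau for the negation ~((p | r) | [](r -> (r | p))):
1. ~((p | r) | [](r -> (r | p))), w0
2. ~(p | r), w0
3. ~[](r -> (r | p)), w0
4. ~p, w0
5. ~r, w0
6. ~(r -> (r | p)), w1
7. r, w1
8. ~(r | p), w1
9. ~r, w1
10. ~p, w1
Accessibility: w0Rw1
Branch closes: r and ~r both at w1.
All branches of the negation close; one closing branch shown above.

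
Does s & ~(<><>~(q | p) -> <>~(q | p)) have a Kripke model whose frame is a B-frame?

1. s & ~(<><>~(q | p) -> <>~(q | p)), u
2. s, u
3. ~(<><>~(q | p) -> <>~(q | p)), u
4. <><>~(q | p), u
5. ~<>~(q | p), u
6. q | p, u
7. p, u
8. <>~(q | p), v
9. q | p, v
10. p, v
11. ~(q | p), w
12. ~q, w
13. ~p, w
Accessibility: uRu, uRv, vRu, vRv, vRw, wRv, wRw

Satisfiable (open branch found)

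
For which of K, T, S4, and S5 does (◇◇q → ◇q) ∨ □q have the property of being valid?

T-tableau for the negation ¬((◇◇q → ◇q) ∨ □q):
1. ¬((◇◇q → ◇q) ∨ □q), w0
2. ¬(◇◇q → ◇q), w0   [¬∨-rule on 1]
3. ¬□q, w0   [¬∨-rule on 1]
4. ◇◇q, w0   [¬→-rule on 2]
5. ¬◇q, w0   [¬→-rule on 2]
6. ¬q, w0   [¬◇-rule on 5 via w0Rw0]
7. ¬q, w1   [¬□-rule on 3: fresh world w1, w0Rw1]
8. ◇q, w2   [◇-rule on 4: fresh world w2, w0Rw2]
9. ¬q, w2   [¬◇-rule on 5 via w0Rw2]
10. q, w3   [◇-rule on 8: fresh world w3, w2Rw3]
Accessibility: w0Rw0, w0Rw1, w0Rw2, w1Rw1, w2Rw2, w2Rw3, w3Rw3
Complete open branch: countermodel on a T-frame, so not valid in T, nor in K (the same frame is also a K-frame).
S4-tableau for the negation ¬((◇◇q → ◇q) ∨ □q):
1. ¬((◇◇q → ◇q) ∨ □q), w0
2. ¬(◇◇q → ◇q), w0   [¬∨-rule on 1]
3. ¬□q, w0   [¬∨-rule on 1]
4. ◇◇q, w0   [¬→-rule on 2]
5. ¬◇q, w0   [¬→-rule on 2]
6. ¬q, w0   [¬◇-rule on 5 via w0Rw0]
7. ¬q, w1   [¬□-rule on 3: fresh world w1, w0Rw1]
8. ◇q, w2   [◇-rule on 4: fresh world w2, w0Rw2]
9. ¬q, w2   [¬◇-rule on 5 via w0Rw2]
10. q, w3   [◇-rule on 8: fresh world w3, w2Rw3]
11. ¬q, w3   [¬◇-rule on 5 via w0Rw3]
Accessibility: w0Rw0, w0Rw1, w0Rw2, w0Rw3, w1Rw1, w2Rw2, w2Rw3, w3Rw3
Branch closes: q and ¬q both at w3.
Every branch closes (one shown): valid in S4, hence also in S5 (every theorem of S4 is a theorem of S5).

S4, S5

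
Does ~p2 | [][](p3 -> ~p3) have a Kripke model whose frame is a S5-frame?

1. ~p2 | [][](p3 -> ~p3), u
2. [][](p3 -> ~p3), u   [|-rule on 1 (branches; this branch)]
3. [](p3 -> ~p3), u   [[]-rule on 2 via uRu]
4. p3 -> ~p3, u   [[]-rule on 3 via uRu]
5. ~p3, u   [->-rule on 4 (branches; this branch)]
Accessibility: uRu

Satisfiable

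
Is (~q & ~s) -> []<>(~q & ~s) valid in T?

Tableau for the negation ~((~q & ~s) -> []<>(~q & ~s)):
1. ~((~q & ~s) -> []<>(~q & ~s)), 0
2. ~q & ~s, 0
3. ~[]<>(~q & ~s), 0
4. ~q, 0
5. ~s, 0
6. ~<>(~q & ~s), 1
7. ~(~q & ~s), 1
8. s, 1
Accessibility: 0R0, 0R1, 1R1
The negation has an open branch (countermodel exists).

No, not valid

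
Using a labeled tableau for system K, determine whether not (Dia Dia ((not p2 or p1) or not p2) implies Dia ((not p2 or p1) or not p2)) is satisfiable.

1. not (Dia Dia ((not p2 or p1) or not p2) implies Dia ((not p2 or p1) or not p2)), 0
2. Dia Dia ((not p2 or p1) or not p2), 0
3. not Dia ((not p2 or p1) or not p2), 0
4. Dia ((not p2 or p1) or not p2), 1
5. not ((not p2 or p1) or not p2), 1
6. not (not p2 or p1), 1
7. p2, 1
8. not p1, 1
9. (not p2 or p1) or not p2, 2
10. not p2, 2
Accessibility: 0R1, 1R2

Satisfiable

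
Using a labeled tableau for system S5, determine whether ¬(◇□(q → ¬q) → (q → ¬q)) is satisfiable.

1. ¬(◇□(q → ¬q) → (q → ¬q)), 0
2. ◇□(q → ¬q), 0
3. ¬(q → ¬q), 0
4. q, 0
5. □(q → ¬q), 1
6. q → ¬q, 0
7. q → ¬q, 1
8. ¬q, 0
Accessibility: 0R0, 0R1, 1R0, 1R1
Branch closes: q and ¬q both at 0.
(One branch shown.) All branches close.

Unsatisfiable (every branch closes)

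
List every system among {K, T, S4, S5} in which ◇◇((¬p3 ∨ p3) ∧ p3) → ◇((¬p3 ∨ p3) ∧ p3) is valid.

S4, S5

S4-tableau for the negation ¬(◇◇((¬p3 ∨ p3) ∧ p3) → ◇((¬p3 ∨ p3) ∧ p3)):
1. ¬(◇◇((¬p3 ∨ p3) ∧ p3) → ◇((¬p3 ∨ p3) ∧ p3)), w0
2. ◇◇((¬p3 ∨ p3) ∧ p3), w0
3. ¬◇((¬p3 ∨ p3) ∧ p3), w0
4. ¬((¬p3 ∨ p3) ∧ p3), w0
5. ¬p3, w0
6. ◇((¬p3 ∨ p3) ∧ p3), w1
7. ¬((¬p3 ∨ p3) ∧ p3), w1
8. ¬p3, w1
9. (¬p3 ∨ p3) ∧ p3, w2
10. ¬p3 ∨ p3, w2
11. p3, w2
12. ¬((¬p3 ∨ p3) ∧ p3), w2
13. ¬(¬p3 ∨ p3), w2
14. ¬p3, w2
Accessibility: w0Rw0, w0Rw1, w0Rw2, w1Rw1, w1Rw2, w2Rw2
Branch closes: p3 and ¬p3 both at w2.
Every branch closes (one shown): valid in S4, hence also in S5 (every theorem of S4 is a theorem of S5).
T-tableau for the negation ¬(◇◇((¬p3 ∨ p3) ∧ p3) → ◇((¬p3 ∨ p3) ∧ p3)):
1. ¬(◇◇((¬p3 ∨ p3) ∧ p3) → ◇((¬p3 ∨ p3) ∧ p3)), w0
2. ◇◇((¬p3 ∨ p3) ∧ p3), w0
3. ¬◇((¬p3 ∨ p3) ∧ p3), w0
4. ¬((¬p3 ∨ p3) ∧ p3), w0
5. ¬p3, w0
6. ◇((¬p3 ∨ p3) ∧ p3), w1
7. ¬((¬p3 ∨ p3) ∧ p3), w1
8. ¬p3, w1
9. (¬p3 ∨ p3) ∧ p3, w2
10. ¬p3 ∨ p3, w2
11. p3, w2
Accessibility: w0Rw0, w0Rw1, w1Rw1, w1Rw2, w2Rw2
Complete open branch: countermodel on a T-frame, so not valid in T, nor in K (the same frame is also a K-frame).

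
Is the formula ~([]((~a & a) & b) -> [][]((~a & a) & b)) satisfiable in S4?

1. ~([]((~a & a) & b) -> [][]((~a & a) & b)), 0
2. []((~a & a) & b), 0
3. ~[][]((~a & a) & b), 0
4. (~a & a) & b, 0
5. ~a & a, 0
6. b, 0
7. ~a, 0
8. a, 0
Accessibility: 0R0
Branch closes: a and ~a both at 0.
All branches of the tableau close; one closing branch shown above.

No, unsatisfiable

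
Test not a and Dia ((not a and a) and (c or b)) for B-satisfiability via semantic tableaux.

1. not a and Dia ((not a and a) and (c or b)), w0
2. not a, w0
3. Dia ((not a and a) and (c or b)), w0
4. (not a and a) and (c or b), w1
5. not a and a, w1
6. c or b, w1
7. not a, w1
8. a, w1
Accessibility: w0Rw0, w0Rw1, w1Rw0, w1Rw1
Branch closes: a and not a both at w1.
Every branch closes; the branch above is one of them.

No, unsatisfiable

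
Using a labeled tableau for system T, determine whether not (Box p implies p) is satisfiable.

1. not (Box p implies p), 0
2. Box p, 0   [neg-implies-rule on 1]
3. not p, 0   [neg-implies-rule on 1]
4. p, 0   [Box-rule on 2 via 0R0]
Accessibility: 0R0
Branch closes: p and not p both at 0.
Every branch closes; the branch above is one of them.

Unsatisfiable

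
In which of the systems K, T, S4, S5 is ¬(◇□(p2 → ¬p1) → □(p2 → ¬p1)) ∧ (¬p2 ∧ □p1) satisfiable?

S4-tableau for the formula:
1. ¬(◇□(p2 → ¬p1) → □(p2 → ¬p1)) ∧ (¬p2 ∧ □p1), w0
2. ¬(◇□(p2 → ¬p1) → □(p2 → ¬p1)), w0
3. ¬p2 ∧ □p1, w0
4. ◇□(p2 → ¬p1), w0
5. ¬□(p2 → ¬p1), w0
6. ¬p2, w0
7. □p1, w0
8. p1, w0
9. □(p2 → ¬p1), w1
10. p1, w1
11. p2 → ¬p1, w1
12. ¬p2, w1
13. ¬(p2 → ¬p1), w2
14. p2, w2
15. p1, w2
Accessibility: w0Rw0, w0Rw1, w0Rw2, w1Rw1, w2Rw2
Complete open branch: satisfiable in S4, hence also in K, T (this S4-model is also a K-model and a T-model).
S5-tableau for the formula:
1. ¬(◇□(p2 → ¬p1) → □(p2 → ¬p1)) ∧ (¬p2 ∧ □p1), w0
2. ¬(◇□(p2 → ¬p1) → □(p2 → ¬p1)), w0
3. ¬p2 ∧ □p1, w0
4. ◇□(p2 → ¬p1), w0
5. ¬□(p2 → ¬p1), w0
6. ¬p2, w0
7. □p1, w0
8. p1, w0
9. □(p2 → ¬p1), w1
10. p1, w1
11. p2 → ¬p1, w0
12. p2 → ¬p1, w1
13. ¬p2, w1
14. ¬(p2 → ¬p1), w2
15. p2, w2
16. p1, w2
17. p2 → ¬p1, w2
18. ¬p1, w2
Accessibility: w0Rw0, w0Rw1, w0Rw2, w1Rw0, w1Rw1, w1Rw2, w2Rw0, w2Rw1, w2Rw2
Branch closes: p1 and ¬p1 both at w2.
Every branch closes (one shown): unsatisfiable in S5.

K, T, S4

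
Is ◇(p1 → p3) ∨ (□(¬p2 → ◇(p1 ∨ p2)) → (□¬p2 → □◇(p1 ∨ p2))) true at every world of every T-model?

Tableau for the negation ¬(◇(p1 → p3) ∨ (□(¬p2 → ◇(p1 ∨ p2)) → (□¬p2 → □◇(p1 ∨ p2)))):
1. ¬(◇(p1 → p3) ∨ (□(¬p2 → ◇(p1 ∨ p2)) → (□¬p2 → □◇(p1 ∨ p2)))), w0
2. ¬◇(p1 → p3), w0
3. ¬(□(¬p2 → ◇(p1 ∨ p2)) → (□¬p2 → □◇(p1 ∨ p2))), w0
4. □(¬p2 → ◇(p1 ∨ p2)), w0
5. ¬(□¬p2 → □◇(p1 ∨ p2)), w0
6. □¬p2, w0
7. ¬□◇(p1 ∨ p2), w0
8. ¬(p1 → p3), w0
9. p1, w0
10. ¬p3, w0
11. ¬p2 → ◇(p1 ∨ p2), w0
12. ¬p2, w0
13. ◇(p1 ∨ p2), w0
14. ¬◇(p1 ∨ p2), w1
15. ¬(p1 → p3), w1
16. p1, w1
17. ¬p3, w1
18. ¬p2 → ◇(p1 ∨ p2), w1
19. ¬p2, w1
20. ¬(p1 ∨ p2), w1
21. ¬p1, w1
Accessibility: w0Rw0, w0Rw1, w1Rw1
Branch closes: p1 and ¬p1 both at w1.
All branches of the negation close; one closing branch shown above.

Yes, valid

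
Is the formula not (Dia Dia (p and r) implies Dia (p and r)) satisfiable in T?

Satisfiable

1. not (Dia Dia (p and r) implies Dia (p and r)), u
2. Dia Dia (p and r), u   [neg-implies-rule on 1]
3. not Dia (p and r), u   [neg-implies-rule on 1]
4. not (p and r), u   [neg-Dia-rule on 3 via uRu]
5. not r, u   [neg-and-rule on 4 (branches; this branch)]
6. Dia (p and r), v   [Dia-rule on 2: fresh world v, uRv]
7. not (p and r), v   [neg-Dia-rule on 3 via uRv]
8. not r, v   [neg-and-rule on 7 (branches; this branch)]
9. p and r, w   [Dia-rule on 6: fresh world w, vRw]
10. p, w   [and-rule on 9]
11. r, w   [and-rule on 9]
Accessibility: uRu, uRv, vRv, vRw, wRw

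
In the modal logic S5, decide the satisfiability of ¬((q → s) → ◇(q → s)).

1. ¬((q → s) → ◇(q → s)), w0
2. q → s, w0
3. ¬◇(q → s), w0
4. ¬(q → s), w0
5. q, w0
6. ¬s, w0
7. s, w0
Accessibility: w0Rw0
Branch closes: s and ¬s both at w0.
Every branch closes; the branch above is one of them.

No, unsatisfiable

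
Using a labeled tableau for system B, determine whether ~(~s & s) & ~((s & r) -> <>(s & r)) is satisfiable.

1. ~(~s & s) & ~((s & r) -> <>(s & r)), u
2. ~(~s & s), u
3. ~((s & r) -> <>(s & r)), u
4. s & r, u
5. ~<>(s & r), u
6. s, u
7. r, u
8. ~(s & r), u
9. ~r, u
Accessibility: uRu
Branch closes: r and ~r both at u.
(One branch shown.) All branches close.

Unsatisfiable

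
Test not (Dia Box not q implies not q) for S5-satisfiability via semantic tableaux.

1. not (Dia Box not q implies not q), u
2. Dia Box not q, u   [neg-implies-rule on 1]
3. q, u   [neg-implies-rule on 1]
4. Box not q, v   [Dia-rule on 2: fresh world v, uRv]
5. not q, u   [Box-rule on 4 via vRu]
Accessibility: uRu, uRv, vRu, vRv
Branch closes: q and not q both at u.
(One branch shown.) All branches close.

Unsatisfiable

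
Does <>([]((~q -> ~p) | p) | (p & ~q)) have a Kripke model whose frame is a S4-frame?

Satisfiable

1. <>([]((~q -> ~p) | p) | (p & ~q)), 0
2. []((~q -> ~p) | p) | (p & ~q), 1
3. p & ~q, 1
4. p, 1
5. ~q, 1
Accessibility: 0R0, 0R1, 1R1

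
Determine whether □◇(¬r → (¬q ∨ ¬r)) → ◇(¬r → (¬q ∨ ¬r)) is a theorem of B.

Tableau for the negation ¬(□◇(¬r → (¬q ∨ ¬r)) → ◇(¬r → (¬q ∨ ¬r))):
1. ¬(□◇(¬r → (¬q ∨ ¬r)) → ◇(¬r → (¬q ∨ ¬r))), w0
2. □◇(¬r → (¬q ∨ ¬r)), w0
3. ¬◇(¬r → (¬q ∨ ¬r)), w0
4. ◇(¬r → (¬q ∨ ¬r)), w0
5. ¬(¬r → (¬q ∨ ¬r)), w0
6. ¬r, w0
7. ¬(¬q ∨ ¬r), w0
8. q, w0
9. r, w0
Accessibility: w0Rw0
Branch closes: r and ¬r both at w0.
Every branch of the negation's tableau closes; the branch above is one of them.

Yes, valid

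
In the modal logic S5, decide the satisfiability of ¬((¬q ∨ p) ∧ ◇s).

1. ¬((¬q ∨ p) ∧ ◇s), w0
2. ¬◇s, w0
3. ¬s, w0
Accessibility: w0Rw0

Yes, satisfiable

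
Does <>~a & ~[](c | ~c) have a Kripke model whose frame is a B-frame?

1. <>~a & ~[](c | ~c), w0
2. <>~a, w0
3. ~[](c | ~c), w0
4. ~a, w1
5. ~(c | ~c), w2
6. ~c, w2
7. c, w2
Accessibility: w0Rw0, w0Rw1, w0Rw2, w1Rw0, w1Rw1, w2Rw0, w2Rw2
Branch closes: c and ~c both at w2.
(One branch shown.) All branches close.

Unsatisfiable (every branch closes)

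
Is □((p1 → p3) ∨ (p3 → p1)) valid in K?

Tableau for the negation ¬□((p1 → p3) ∨ (p3 → p1)):
1. ¬□((p1 → p3) ∨ (p3 → p1)), 0
2. ¬((p1 → p3) ∨ (p3 → p1)), 1
3. ¬(p1 → p3), 1
4. ¬(p3 → p1), 1
5. p1, 1
6. ¬p3, 1
7. p3, 1
8. ¬p1, 1
Accessibility: 0R1
Branch closes: p3 and ¬p3 both at 1.
All branches of the negation close; one closing branch shown above.

Valid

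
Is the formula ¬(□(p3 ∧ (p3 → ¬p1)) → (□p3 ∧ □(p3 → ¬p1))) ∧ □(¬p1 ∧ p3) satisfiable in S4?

1. ¬(□(p3 ∧ (p3 → ¬p1)) → (□p3 ∧ □(p3 → ¬p1))) ∧ □(¬p1 ∧ p3), w0
2. ¬(□(p3 ∧ (p3 → ¬p1)) → (□p3 ∧ □(p3 → ¬p1))), w0
3. □(¬p1 ∧ p3), w0
4. □(p3 ∧ (p3 → ¬p1)), w0
5. ¬(□p3 ∧ □(p3 → ¬p1)), w0
6. ¬p1 ∧ p3, w0
7. ¬p1, w0
8. p3, w0
9. p3 ∧ (p3 → ¬p1), w0
10. p3 → ¬p1, w0
11. ¬□(p3 → ¬p1), w0
12. ¬(p3 → ¬p1), w1
13. p3, w1
14. p1, w1
15. ¬p1 ∧ p3, w1
16. ¬p1, w1
Accessibility: w0Rw0, w0Rw1, w1Rw1
Branch closes: p1 and ¬p1 both at w1.
All branches of the tableau close; one closing branch shown above.

Unsatisfiable (every branch closes)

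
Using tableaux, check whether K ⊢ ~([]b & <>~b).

Valid

Tableau for the negation []b & <>~b:
1. []b & <>~b, u
2. []b, u
3. <>~b, u
4. ~b, v
5. b, v
Accessibility: uRv
Branch closes: b and ~b both at v.
All branches of the negation close; one closing branch shown above.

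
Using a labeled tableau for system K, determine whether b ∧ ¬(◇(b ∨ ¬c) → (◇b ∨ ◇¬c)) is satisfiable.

No, unsatisfiable

1. b ∧ ¬(◇(b ∨ ¬c) → (◇b ∨ ◇¬c)), w0
2. b, w0
3. ¬(◇(b ∨ ¬c) → (◇b ∨ ◇¬c)), w0
4. ◇(b ∨ ¬c), w0
5. ¬(◇b ∨ ◇¬c), w0
6. ¬◇b, w0
7. ¬◇¬c, w0
8. b ∨ ¬c, w1
9. ¬b, w1
10. c, w1
11. ¬c, w1
Accessibility: w0Rw1
Branch closes: c and ¬c both at w1.
(One branch shown.) All branches close.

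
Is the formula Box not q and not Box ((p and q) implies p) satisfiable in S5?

Unsatisfiable

1. Box not q and not Box ((p and q) implies p), 0
2. Box not q, 0   [and-rule on 1]
3. not Box ((p and q) implies p), 0   [and-rule on 1]
4. not q, 0   [Box-rule on 2 via 0R0]
5. not ((p and q) implies p), 1   [neg-Box-rule on 3: fresh world 1, 0R1]
6. p and q, 1   [neg-implies-rule on 5]
7. not p, 1   [neg-implies-rule on 5]
8. p, 1   [and-rule on 6]
9. q, 1   [and-rule on 6]
Accessibility: 0R0, 0R1, 1R0, 1R1
Branch closes: p and not p both at 1.
All branches of the tableau close; one closing branch shown above.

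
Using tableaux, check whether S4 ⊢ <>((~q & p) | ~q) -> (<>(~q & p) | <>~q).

Valid

Tableau for the negation ~(<>((~q & p) | ~q) -> (<>(~q & p) | <>~q)):
1. ~(<>((~q & p) | ~q) -> (<>(~q & p) | <>~q)), 0
2. <>((~q & p) | ~q), 0
3. ~(<>(~q & p) | <>~q), 0
4. ~<>(~q & p), 0
5. ~<>~q, 0
6. ~(~q & p), 0
7. q, 0
8. ~p, 0
9. (~q & p) | ~q, 1
10. ~(~q & p), 1
11. q, 1
12. ~q & p, 1
13. ~q, 1
14. p, 1
Accessibility: 0R0, 0R1, 1R1
Branch closes: q and ~q both at 1.
All branches of the negation close; one closing branch shown above.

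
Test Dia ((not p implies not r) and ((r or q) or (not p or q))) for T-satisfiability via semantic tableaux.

Satisfiable

1. Dia ((not p implies not r) and ((r or q) or (not p or q))), 0
2. (not p implies not r) and ((r or q) or (not p or q)), 1
3. not p implies not r, 1
4. (r or q) or (not p or q), 1
5. not r, 1
6. not p or q, 1
7. q, 1
Accessibility: 0R0, 0R1, 1R1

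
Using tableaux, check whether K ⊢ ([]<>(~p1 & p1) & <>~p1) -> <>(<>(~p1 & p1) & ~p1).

Valid

Tableau for the negation ~(([]<>(~p1 & p1) & <>~p1) -> <>(<>(~p1 & p1) & ~p1)):
1. ~(([]<>(~p1 & p1) & <>~p1) -> <>(<>(~p1 & p1) & ~p1)), u
2. []<>(~p1 & p1) & <>~p1, u
3. ~<>(<>(~p1 & p1) & ~p1), u
4. []<>(~p1 & p1), u
5. <>~p1, u
6. ~p1, v
7. ~(<>(~p1 & p1) & ~p1), v
8. <>(~p1 & p1), v
9. ~<>(~p1 & p1), v
10. ~p1 & p1, w
11. ~p1, w
12. p1, w
Accessibility: uRv, vRw
Branch closes: p1 and ~p1 both at w.
All branches of the negation close; one closing branch shown above.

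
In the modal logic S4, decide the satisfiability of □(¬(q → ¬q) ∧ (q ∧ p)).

1. □(¬(q → ¬q) ∧ (q ∧ p)), w0
2. ¬(q → ¬q) ∧ (q ∧ p), w0   [□-rule on 1 via w0Rw0]
3. ¬(q → ¬q), w0   [∧-rule on 2]
4. q ∧ p, w0   [∧-rule on 2]
5. q, w0   [¬→-rule on 3]
6. p, w0   [∧-rule on 4]
Accessibility: w0Rw0

Yes, satisfiable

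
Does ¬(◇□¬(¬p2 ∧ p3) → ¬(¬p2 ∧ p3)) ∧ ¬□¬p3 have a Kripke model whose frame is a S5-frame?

Unsatisfiable (every branch closes)

1. ¬(◇□¬(¬p2 ∧ p3) → ¬(¬p2 ∧ p3)) ∧ ¬□¬p3, 0
2. ¬(◇□¬(¬p2 ∧ p3) → ¬(¬p2 ∧ p3)), 0
3. ¬□¬p3, 0
4. ◇□¬(¬p2 ∧ p3), 0
5. ¬p2 ∧ p3, 0
6. ¬p2, 0
7. p3, 0
8. p3, 1
9. □¬(¬p2 ∧ p3), 2
10. ¬(¬p2 ∧ p3), 0
11. ¬(¬p2 ∧ p3), 1
12. ¬(¬p2 ∧ p3), 2
13. ¬p3, 0
Accessibility: 0R0, 0R1, 0R2, 1R0, 1R1, 1R2, 2R0, 2R1, 2R2
Branch closes: p3 and ¬p3 both at 0.
Every branch closes; the branch above is one of them.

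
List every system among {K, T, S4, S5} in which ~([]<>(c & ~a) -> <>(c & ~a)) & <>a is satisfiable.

K-tableau for the formula:
1. ~([]<>(c & ~a) -> <>(c & ~a)) & <>a, w0
2. ~([]<>(c & ~a) -> <>(c & ~a)), w0
3. <>a, w0
4. []<>(c & ~a), w0
5. ~<>(c & ~a), w0
6. a, w1
7. <>(c & ~a), w1
8. ~(c & ~a), w1
9. c & ~a, w2
10. c, w2
11. ~a, w2
Accessibility: w0Rw1, w1Rw2
Complete open branch: satisfiable in K.
T-tableau for the formula:
1. ~([]<>(c & ~a) -> <>(c & ~a)) & <>a, w0
2. ~([]<>(c & ~a) -> <>(c & ~a)), w0
3. <>a, w0
4. []<>(c & ~a), w0
5. ~<>(c & ~a), w0
6. <>(c & ~a), w0
7. ~(c & ~a), w0
8. a, w0
9. a, w1
10. <>(c & ~a), w1
11. ~(c & ~a), w1
12. c & ~a, w2
13. c, w2
14. ~a, w2
15. <>(c & ~a), w2
16. ~(c & ~a), w2
17. a, w2
Accessibility: w0Rw0, w0Rw1, w0Rw2, w1Rw1, w2Rw2
Branch closes: a and ~a both at w2.
Every branch closes (one shown): unsatisfiable in T, hence also in S4, S5 (every S4/S5-frame is a T-frame).

K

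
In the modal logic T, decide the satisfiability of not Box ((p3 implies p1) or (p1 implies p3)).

No, unsatisfiable

1. not Box ((p3 implies p1) or (p1 implies p3)), w0
2. not ((p3 implies p1) or (p1 implies p3)), w1
3. not (p3 implies p1), w1
4. not (p1 implies p3), w1
5. p3, w1
6. not p1, w1
7. p1, w1
8. not p3, w1
Accessibility: w0Rw0, w0Rw1, w1Rw1
Branch closes: p1 and not p1 both at w1.
All branches of the tableau close; one closing branch shown above.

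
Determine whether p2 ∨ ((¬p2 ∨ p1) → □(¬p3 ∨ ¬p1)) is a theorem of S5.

Tableau for the negation ¬(p2 ∨ ((¬p2 ∨ p1) → □(¬p3 ∨ ¬p1))):
1. ¬(p2 ∨ ((¬p2 ∨ p1) → □(¬p3 ∨ ¬p1))), u
2. ¬p2, u
3. ¬((¬p2 ∨ p1) → □(¬p3 ∨ ¬p1)), u
4. ¬p2 ∨ p1, u
5. ¬□(¬p3 ∨ ¬p1), u
6. p1, u
7. ¬(¬p3 ∨ ¬p1), v
8. p3, v
9. p1, v
Accessibility: uRu, uRv, vRu, vRv
The negation has an open branch (countermodel exists).

Invalid (countermodel exists)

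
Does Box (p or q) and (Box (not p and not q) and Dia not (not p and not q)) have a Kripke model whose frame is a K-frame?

1. Box (p or q) and (Box (not p and not q) and Dia not (not p and not q)), w0
2. Box (p or q), w0
3. Box (not p and not q) and Dia not (not p and not q), w0
4. Box (not p and not q), w0
5. Dia not (not p and not q), w0
6. not (not p and not q), w1
7. p or q, w1
8. not p and not q, w1
9. not p, w1
10. not q, w1
11. q, w1
Accessibility: w0Rw1
Branch closes: q and not q both at w1.
All branches of the tableau close; one closing branch shown above.

Unsatisfiable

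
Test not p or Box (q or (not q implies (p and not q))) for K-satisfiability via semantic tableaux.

Satisfiable

1. not p or Box (q or (not q implies (p and not q))), u
2. Box (q or (not q implies (p and not q))), u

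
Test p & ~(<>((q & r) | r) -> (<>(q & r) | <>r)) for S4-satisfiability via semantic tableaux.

1. p & ~(<>((q & r) | r) -> (<>(q & r) | <>r)), w0
2. p, w0   [&-rule on 1]
3. ~(<>((q & r) | r) -> (<>(q & r) | <>r)), w0   [&-rule on 1]
4. <>((q & r) | r), w0   [~->-rule on 3]
5. ~(<>(q & r) | <>r), w0   [~->-rule on 3]
6. ~<>(q & r), w0   [~|-rule on 5]
7. ~<>r, w0   [~|-rule on 5]
8. ~(q & r), w0   [~<>-rule on 6 via w0Rw0]
9. ~r, w0   [~<>-rule on 7 via w0Rw0]
10. (q & r) | r, w1   [<>-rule on 4: fresh world w1, w0Rw1]
11. ~(q & r), w1   [~<>-rule on 6 via w0Rw1]
12. ~r, w1   [~<>-rule on 7 via w0Rw1]
13. q & r, w1   [|-rule on 10 (branches; this branch)]
14. q, w1   [&-rule on 13]
15. r, w1   [&-rule on 13]
Accessibility: w0Rw0, w0Rw1, w1Rw1
Branch closes: r and ~r both at w1.
All branches of the tableau close; one closing branch shown above.

Unsatisfiable (every branch closes)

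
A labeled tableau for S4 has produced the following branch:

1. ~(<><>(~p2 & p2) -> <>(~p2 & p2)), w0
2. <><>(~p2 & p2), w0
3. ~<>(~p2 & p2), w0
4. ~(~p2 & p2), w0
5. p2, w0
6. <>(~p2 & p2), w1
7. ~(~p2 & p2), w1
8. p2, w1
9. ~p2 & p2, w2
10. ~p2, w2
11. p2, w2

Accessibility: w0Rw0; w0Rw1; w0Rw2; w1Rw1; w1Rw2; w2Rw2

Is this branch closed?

Yes, closed

Both p2 and ~p2 appear at w2.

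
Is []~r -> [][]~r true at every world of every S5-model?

Tableau for the negation ~([]~r -> [][]~r):
1. ~([]~r -> [][]~r), u
2. []~r, u
3. ~[][]~r, u
4. ~r, u
5. ~[]~r, v
6. ~r, v
7. r, w
8. ~r, w
Accessibility: uRu, uRv, uRw, vRu, vRv, vRw, wRu, wRv, wRw
Branch closes: r and ~r both at w.
All branches of the negation close; one closing branch shown above.

Valid in S5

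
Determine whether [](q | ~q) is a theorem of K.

Yes, valid

Tableau for the negation ~[](q | ~q):
1. ~[](q | ~q), 0
2. ~(q | ~q), 1
3. ~q, 1
4. q, 1
Accessibility: 0R1
Branch closes: q and ~q both at 1.
Every branch of the negation's tableau closes; the branch above is one of them.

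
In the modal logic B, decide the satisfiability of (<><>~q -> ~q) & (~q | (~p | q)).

Satisfiable (open branch found)

1. (<><>~q -> ~q) & (~q | (~p | q)), u
2. <><>~q -> ~q, u   [&-rule on 1]
3. ~q | (~p | q), u   [&-rule on 1]
4. ~q, u   [->-rule on 2 (branches; this branch)]
5. ~p | q, u   [|-rule on 3 (branches; this branch)]
6. ~p, u   [|-rule on 5 (branches; this branch)]
Accessibility: uRu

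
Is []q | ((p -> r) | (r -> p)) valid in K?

Yes, valid

Tableau for the negation ~([]q | ((p -> r) | (r -> p))):
1. ~([]q | ((p -> r) | (r -> p))), 0
2. ~[]q, 0   [~|-rule on 1]
3. ~((p -> r) | (r -> p)), 0   [~|-rule on 1]
4. ~(p -> r), 0   [~|-rule on 3]
5. ~(r -> p), 0   [~|-rule on 3]
6. p, 0   [~->-rule on 4]
7. ~r, 0   [~->-rule on 4]
8. r, 0   [~->-rule on 5]
9. ~p, 0   [~->-rule on 5]
Branch closes: r and ~r both at 0.
Every branch of the negation's tableau closes; the branch above is one of them.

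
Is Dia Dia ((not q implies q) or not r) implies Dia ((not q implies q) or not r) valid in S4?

Tableau for the negation not (Dia Dia ((not q implies q) or not r) implies Dia ((not q implies q) or not r)):
1. not (Dia Dia ((not q implies q) or not r) implies Dia ((not q implies q) or not r)), u
2. Dia Dia ((not q implies q) or not r), u   [neg-implies-rule on 1]
3. not Dia ((not q implies q) or not r), u   [neg-implies-rule on 1]
4. not ((not q implies q) or not r), u   [neg-Dia-rule on 3 via uRu]
5. not (not q implies q), u   [neg-or-rule on 4]
6. r, u   [neg-or-rule on 4]
7. not q, u   [neg-implies-rule on 5]
8. Dia ((not q implies q) or not r), v   [Dia-rule on 2: fresh world v, uRv]
9. not ((not q implies q) or not r), v   [neg-Dia-rule on 3 via uRv]
10. not (not q implies q), v   [neg-or-rule on 9]
11. r, v   [neg-or-rule on 9]
12. not q, v   [neg-implies-rule on 10]
13. (not q implies q) or not r, w   [Dia-rule on 8: fresh world w, vRw]
14. not ((not q implies q) or not r), w   [neg-Dia-rule on 3 via uRw]
15. not (not q implies q), w   [neg-or-rule on 14]
16. r, w   [neg-or-rule on 14]
17. not q, w   [neg-implies-rule on 15]
18. not q implies q, w   [or-rule on 13 (branches; this branch)]
19. q, w   [implies-rule on 18 (branches; this branch)]
Accessibility: uRu, uRv, uRw, vRv, vRw, wRw
Branch closes: q and not q both at w.
All branches of the negation close; one closing branch shown above.

Valid in S4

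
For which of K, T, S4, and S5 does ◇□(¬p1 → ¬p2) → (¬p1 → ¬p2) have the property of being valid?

S4-tableau for the negation ¬(◇□(¬p1 → ¬p2) → (¬p1 → ¬p2)):
1. ¬(◇□(¬p1 → ¬p2) → (¬p1 → ¬p2)), w0
2. ◇□(¬p1 → ¬p2), w0
3. ¬(¬p1 → ¬p2), w0
4. ¬p1, w0
5. p2, w0
6. □(¬p1 → ¬p2), w1
7. ¬p1 → ¬p2, w1
8. ¬p2, w1
Accessibility: w0Rw0, w0Rw1, w1Rw1
Complete open branch: countermodel on an S4-frame, so not valid in S4, nor in K, T (the same frame is also a K-frame and a T-frame).
S5-tableau for the negation ¬(◇□(¬p1 → ¬p2) → (¬p1 → ¬p2)):
1. ¬(◇□(¬p1 → ¬p2) → (¬p1 → ¬p2)), w0
2. ◇□(¬p1 → ¬p2), w0
3. ¬(¬p1 → ¬p2), w0
4. ¬p1, w0
5. p2, w0
6. □(¬p1 → ¬p2), w1
7. ¬p1 → ¬p2, w0
8. ¬p1 → ¬p2, w1
9. ¬p2, w0
Accessibility: w0Rw0, w0Rw1, w1Rw0, w1Rw1
Branch closes: p2 and ¬p2 both at w0.
Every branch closes (one shown): valid in S5.

S5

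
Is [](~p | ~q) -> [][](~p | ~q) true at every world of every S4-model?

Tableau for the negation ~([](~p | ~q) -> [][](~p | ~q)):
1. ~([](~p | ~q) -> [][](~p | ~q)), 0
2. [](~p | ~q), 0
3. ~[][](~p | ~q), 0
4. ~p | ~q, 0
5. ~q, 0
6. ~[](~p | ~q), 1
7. ~p | ~q, 1
8. ~q, 1
9. ~(~p | ~q), 2
10. p, 2
11. q, 2
12. ~p | ~q, 2
13. ~q, 2
Accessibility: 0R0, 0R1, 0R2, 1R1, 1R2, 2R2
Branch closes: q and ~q both at 2.
Every branch of the negation's tableau closes; the branch above is one of them.

Yes, valid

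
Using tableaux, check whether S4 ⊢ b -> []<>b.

Tableau for the negation ~(b -> []<>b):
1. ~(b -> []<>b), w0
2. b, w0
3. ~[]<>b, w0
4. ~<>b, w1
5. ~b, w1
Accessibility: w0Rw0, w0Rw1, w1Rw1
The negation has an open branch (countermodel exists).

No, not valid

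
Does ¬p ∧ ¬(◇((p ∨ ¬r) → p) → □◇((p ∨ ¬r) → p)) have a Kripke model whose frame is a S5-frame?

1. ¬p ∧ ¬(◇((p ∨ ¬r) → p) → □◇((p ∨ ¬r) → p)), u
2. ¬p, u   [∧-rule on 1]
3. ¬(◇((p ∨ ¬r) → p) → □◇((p ∨ ¬r) → p)), u   [∧-rule on 1]
4. ◇((p ∨ ¬r) → p), u   [¬→-rule on 3]
5. ¬□◇((p ∨ ¬r) → p), u   [¬→-rule on 3]
6. (p ∨ ¬r) → p, v   [◇-rule on 4: fresh world v, uRv]
7. ¬(p ∨ ¬r), v   [→-rule on 6 (branches; this branch)]
8. ¬p, v   [¬∨-rule on 7]
9. r, v   [¬∨-rule on 7]
10. ¬◇((p ∨ ¬r) → p), w   [¬□-rule on 5: fresh world w, uRw]
11. ¬((p ∨ ¬r) → p), u   [¬◇-rule on 10 via wRu]
12. p ∨ ¬r, u   [¬→-rule on 11]
13. ¬((p ∨ ¬r) → p), v   [¬◇-rule on 10 via wRv]
14. p ∨ ¬r, v   [¬→-rule on 13]
15. ¬((p ∨ ¬r) → p), w   [¬◇-rule on 10 via wRw]
16. p ∨ ¬r, w   [¬→-rule on 15]
17. ¬p, w   [¬→-rule on 15]
18. ¬r, u   [∨-rule on 12 (branches; this branch)]
19. ¬r, v   [∨-rule on 14 (branches; this branch)]
Accessibility: uRu, uRv, uRw, vRu, vRv, vRw, wRu, wRv, wRw
Branch closes: r and ¬r both at v.
All branches of the tableau close; one closing branch shown above.

Unsatisfiable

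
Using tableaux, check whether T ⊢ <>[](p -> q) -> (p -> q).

Not valid

Tableau for the negation ~(<>[](p -> q) -> (p -> q)):
1. ~(<>[](p -> q) -> (p -> q)), w0
2. <>[](p -> q), w0
3. ~(p -> q), w0
4. p, w0
5. ~q, w0
6. [](p -> q), w1
7. p -> q, w1
8. q, w1
Accessibility: w0Rw0, w0Rw1, w1Rw1
The negation has an open branch (countermodel exists).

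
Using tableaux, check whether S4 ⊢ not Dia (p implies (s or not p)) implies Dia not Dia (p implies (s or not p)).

Yes, valid

Tableau for the negation not (not Dia (p implies (s or not p)) implies Dia not Dia (p implies (s or not p))):
1. not (not Dia (p implies (s or not p)) implies Dia not Dia (p implies (s or not p))), u
2. not Dia (p implies (s or not p)), u
3. not Dia not Dia (p implies (s or not p)), u
4. not (p implies (s or not p)), u
5. p, u
6. not (s or not p), u
7. not s, u
8. Dia (p implies (s or not p)), u
9. p implies (s or not p), v
10. not (p implies (s or not p)), v
11. p, v
12. not (s or not p), v
13. not s, v
14. Dia (p implies (s or not p)), v
15. s or not p, v
16. not p, v
Accessibility: uRu, uRv, vRv
Branch closes: p and not p both at v.
Every branch of the negation's tableau closes; the branch above is one of them.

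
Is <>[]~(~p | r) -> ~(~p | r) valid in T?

No, not valid

Tableau for the negation ~(<>[]~(~p | r) -> ~(~p | r)):
1. ~(<>[]~(~p | r) -> ~(~p | r)), u
2. <>[]~(~p | r), u
3. ~p | r, u
4. r, u
5. []~(~p | r), v
6. ~(~p | r), v
7. p, v
8. ~r, v
Accessibility: uRu, uRv, vRv
The negation has an open branch (countermodel exists).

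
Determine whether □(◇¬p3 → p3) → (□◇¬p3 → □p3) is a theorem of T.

Tableau for the negation ¬(□(◇¬p3 → p3) → (□◇¬p3 → □p3)):
1. ¬(□(◇¬p3 → p3) → (□◇¬p3 → □p3)), 0
2. □(◇¬p3 → p3), 0   [¬→-rule on 1]
3. ¬(□◇¬p3 → □p3), 0   [¬→-rule on 1]
4. □◇¬p3, 0   [¬→-rule on 3]
5. ¬□p3, 0   [¬→-rule on 3]
6. ◇¬p3 → p3, 0   [□-rule on 2 via 0R0]
7. ◇¬p3, 0   [□-rule on 4 via 0R0]
8. p3, 0   [→-rule on 6 (branches; this branch)]
9. ¬p3, 1   [¬□-rule on 5: fresh world 1, 0R1]
10. ◇¬p3 → p3, 1   [□-rule on 2 via 0R1]
11. ◇¬p3, 1   [□-rule on 4 via 0R1]
12. ¬◇¬p3, 1   [→-rule on 10 (branches; this branch)]
13. p3, 1   [¬◇-rule on 12 via 1R1]
Accessibility: 0R0, 0R1, 1R1
Branch closes: p3 and ¬p3 both at 1.
Every branch of the negation's tableau closes; the branch above is one of them.

Yes, valid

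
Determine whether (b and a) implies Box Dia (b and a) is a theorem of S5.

Yes, valid

Tableau for the negation not ((b and a) implies Box Dia (b and a)):
1. not ((b and a) implies Box Dia (b and a)), 0
2. b and a, 0
3. not Box Dia (b and a), 0
4. b, 0
5. a, 0
6. not Dia (b and a), 1
7. not (b and a), 0
8. not (b and a), 1
9. not a, 0
Accessibility: 0R0, 0R1, 1R0, 1R1
Branch closes: a and not a both at 0.
All branches of the negation close; one closing branch shown above.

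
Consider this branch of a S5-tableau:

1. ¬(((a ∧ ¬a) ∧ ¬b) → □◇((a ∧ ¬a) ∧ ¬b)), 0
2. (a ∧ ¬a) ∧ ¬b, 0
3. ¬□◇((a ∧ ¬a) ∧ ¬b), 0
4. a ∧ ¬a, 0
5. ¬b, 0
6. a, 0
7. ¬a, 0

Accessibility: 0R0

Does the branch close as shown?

Yes, closed

Both a and ¬a appear at 0.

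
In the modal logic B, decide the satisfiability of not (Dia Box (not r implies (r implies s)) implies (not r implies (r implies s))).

1. not (Dia Box (not r implies (r implies s)) implies (not r implies (r implies s))), w0
2. Dia Box (not r implies (r implies s)), w0
3. not (not r implies (r implies s)), w0
4. not r, w0
5. not (r implies s), w0
6. r, w0
7. not s, w0
Accessibility: w0Rw0
Branch closes: r and not r both at w0.
(One branch shown.) All branches close.

No, unsatisfiable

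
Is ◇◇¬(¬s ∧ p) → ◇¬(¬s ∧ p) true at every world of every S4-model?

Valid in S4

Tableau for the negation ¬(◇◇¬(¬s ∧ p) → ◇¬(¬s ∧ p)):
1. ¬(◇◇¬(¬s ∧ p) → ◇¬(¬s ∧ p)), u
2. ◇◇¬(¬s ∧ p), u   [¬→-rule on 1]
3. ¬◇¬(¬s ∧ p), u   [¬→-rule on 1]
4. ¬s ∧ p, u   [¬◇-rule on 3 via uRu]
5. ¬s, u   [∧-rule on 4]
6. p, u   [∧-rule on 4]
7. ◇¬(¬s ∧ p), v   [◇-rule on 2: fresh world v, uRv]
8. ¬s ∧ p, v   [¬◇-rule on 3 via uRv]
9. ¬s, v   [∧-rule on 8]
10. p, v   [∧-rule on 8]
11. ¬(¬s ∧ p), w   [◇-rule on 7: fresh world w, vRw]
12. ¬s ∧ p, w   [¬◇-rule on 3 via uRw]
13. ¬s, w   [∧-rule on 12]
14. p, w   [∧-rule on 12]
15. ¬p, w   [¬∧-rule on 11 (branches; this branch)]
Accessibility: uRu, uRv, uRw, vRv, vRw, wRw
Branch closes: p and ¬p both at w.
Every branch of the negation's tableau closes; the branch above is one of them.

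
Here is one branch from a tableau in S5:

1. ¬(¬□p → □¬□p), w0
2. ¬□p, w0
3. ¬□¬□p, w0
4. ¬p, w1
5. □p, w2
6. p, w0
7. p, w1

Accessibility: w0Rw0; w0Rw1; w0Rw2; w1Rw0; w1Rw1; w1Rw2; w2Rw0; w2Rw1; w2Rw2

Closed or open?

Closed

Both p and ¬p appear at w1.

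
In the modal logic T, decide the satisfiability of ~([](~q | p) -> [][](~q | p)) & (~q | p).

1. ~([](~q | p) -> [][](~q | p)) & (~q | p), 0
2. ~([](~q | p) -> [][](~q | p)), 0
3. ~q | p, 0
4. [](~q | p), 0
5. ~[][](~q | p), 0
6. p, 0
7. ~[](~q | p), 1
8. ~q | p, 1
9. p, 1
10. ~(~q | p), 2
11. q, 2
12. ~p, 2
Accessibility: 0R0, 0R1, 1R1, 1R2, 2R2

Satisfiable (open branch found)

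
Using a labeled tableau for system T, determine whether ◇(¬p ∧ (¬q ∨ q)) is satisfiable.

Yes, satisfiable

1. ◇(¬p ∧ (¬q ∨ q)), 0
2. ¬p ∧ (¬q ∨ q), 1
3. ¬p, 1
4. ¬q ∨ q, 1
5. q, 1
Accessibility: 0R0, 0R1, 1R1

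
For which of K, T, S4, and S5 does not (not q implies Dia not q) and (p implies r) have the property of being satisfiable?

K

K-tableau for the formula:
1. not (not q implies Dia not q) and (p implies r), w0
2. not (not q implies Dia not q), w0
3. p implies r, w0
4. not q, w0
5. not Dia not q, w0
6. r, w0
Complete open branch: satisfiable in K.
T-tableau for the formula:
1. not (not q implies Dia not q) and (p implies r), w0
2. not (not q implies Dia not q), w0
3. p implies r, w0
4. not q, w0
5. not Dia not q, w0
6. q, w0
Accessibility: w0Rw0
Branch closes: q and not q both at w0.
Every branch closes (one shown): unsatisfiable in T, hence also in S4, S5 (every S4/S5-frame is a T-frame).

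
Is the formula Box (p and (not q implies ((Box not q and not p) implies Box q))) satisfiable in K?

1. Box (p and (not q implies ((Box not q and not p) implies Box q))), u

Yes, satisfiable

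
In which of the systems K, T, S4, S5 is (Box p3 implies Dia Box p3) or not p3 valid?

T, S4, S5

K-tableau for the negation not ((Box p3 implies Dia Box p3) or not p3):
1. not ((Box p3 implies Dia Box p3) or not p3), w0
2. not (Box p3 implies Dia Box p3), w0   [neg-or-rule on 1]
3. p3, w0   [neg-or-rule on 1]
4. Box p3, w0   [neg-implies-rule on 2]
5. not Dia Box p3, w0   [neg-implies-rule on 2]
Complete open branch: countermodel on a K-frame, so not valid in K.
T-tableau for the negation not ((Box p3 implies Dia Box p3) or not p3):
1. not ((Box p3 implies Dia Box p3) or not p3), w0
2. not (Box p3 implies Dia Box p3), w0   [neg-or-rule on 1]
3. p3, w0   [neg-or-rule on 1]
4. Box p3, w0   [neg-implies-rule on 2]
5. not Dia Box p3, w0   [neg-implies-rule on 2]
6. not Box p3, w0   [neg-Dia-rule on 5 via w0Rw0]
7. not p3, w1   [neg-Box-rule on 6: fresh world w1, w0Rw1]
8. p3, w1   [Box-rule on 4 via w0Rw1]
Accessibility: w0Rw0, w0Rw1, w1Rw1
Branch closes: p3 and not p3 both at w1.
Every branch closes (one shown): valid in T, hence also in S4, S5 (every theorem of T is a theorem of S4 and S5).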